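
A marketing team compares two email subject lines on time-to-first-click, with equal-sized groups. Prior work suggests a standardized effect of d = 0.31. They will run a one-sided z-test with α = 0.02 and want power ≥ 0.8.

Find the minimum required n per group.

n = 175 per group

For power 0.8 need Φ(δ − z_{0.02}) = 0.8, so δ = z_{0.02} + z_{0.20} = 2.054 + 0.842 = 2.895.
δ = d·√(n/2) ⇒ n = 2(δ/d)² = 2 × (2.895 / 0.31)² = 174.47.
Round up to the next whole unit.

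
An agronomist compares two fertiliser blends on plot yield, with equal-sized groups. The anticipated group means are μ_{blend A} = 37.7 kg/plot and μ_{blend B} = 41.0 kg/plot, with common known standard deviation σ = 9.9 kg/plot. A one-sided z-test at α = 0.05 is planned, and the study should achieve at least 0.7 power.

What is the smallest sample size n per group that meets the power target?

Standardized effect: d = |μ_{blend A} − μ_{blend B}| / σ = |37.7 − 41.0| / 9.9 = 0.3333
Set Φ(δ − 1.645) = 0.7; then δ − 1.645 = Φ⁻¹(0.7) = 0.524, giving δ = 2.169.
δ = d·√(n/2) ⇒ n = 2(δ/d)² = 2 × (2.169 / 0.3333)² = 84.70.
Round up to the next whole unit.

n = 85 per group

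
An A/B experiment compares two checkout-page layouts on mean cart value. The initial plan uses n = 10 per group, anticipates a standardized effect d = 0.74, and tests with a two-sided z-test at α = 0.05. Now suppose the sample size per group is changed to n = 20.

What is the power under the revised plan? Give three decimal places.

Power ≈ 0.648

With n = 20 per group: δ = d·√(n/2) = 0.74 × √(20/2) = 2.3401. Critical value z_{0.025} = 1.960.
Revised power = Φ(δ − 1.960) + Φ(−δ − 1.960) = Φ(0.380) + Φ(-4.300) = 0.6481 + 0.0000 = 0.6481.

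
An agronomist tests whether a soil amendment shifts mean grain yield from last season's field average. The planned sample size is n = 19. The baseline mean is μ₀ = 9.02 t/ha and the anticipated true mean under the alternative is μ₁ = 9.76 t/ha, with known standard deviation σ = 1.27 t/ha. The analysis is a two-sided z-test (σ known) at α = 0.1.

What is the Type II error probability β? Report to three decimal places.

Standardized effect: d = |μ₁ − μ₀| / σ = |9.76 − 9.02| / 1.27 = 0.5827
Noncentrality parameter: λ = d·√n = 0.5827 × √19 = 2.5398
Critical value for a two-sided test at α = 0.1: z_{α/2} = 1.645.
Power = Φ(λ − 1.645) + Φ(−λ − 1.645) = Φ(0.895) + Φ(-4.185) = 0.8146 + 0.0000 = 0.8146.
Type II error: β = 1 − power = 1 − 0.8146 = 0.1854.

β ≈ 0.185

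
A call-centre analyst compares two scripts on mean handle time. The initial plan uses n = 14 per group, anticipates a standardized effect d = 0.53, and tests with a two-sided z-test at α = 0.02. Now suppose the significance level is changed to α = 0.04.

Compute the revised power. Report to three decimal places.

δ = d·√(n/2) = 0.53 × √(14/2) = 1.4022 (unchanged). New critical value: z_{0.02} = 2.054.
Revised power = Φ(δ − 2.054) + Φ(−δ − 2.054) = Φ(-0.652) + Φ(-3.456) = 0.2574 + 0.0003 = 0.2576.

Power ≈ 0.258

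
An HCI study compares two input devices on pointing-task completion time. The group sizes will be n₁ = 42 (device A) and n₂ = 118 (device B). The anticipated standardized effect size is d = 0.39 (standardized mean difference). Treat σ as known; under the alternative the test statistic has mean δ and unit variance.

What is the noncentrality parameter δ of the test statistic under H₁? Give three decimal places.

δ ≈ 2.171

The noncentrality parameter scales effect size by the design's sample-size factor: δ = d / √(1/n₁ + 1/n₂) = 0.39 / √(1/42 + 1/118) = 2.1706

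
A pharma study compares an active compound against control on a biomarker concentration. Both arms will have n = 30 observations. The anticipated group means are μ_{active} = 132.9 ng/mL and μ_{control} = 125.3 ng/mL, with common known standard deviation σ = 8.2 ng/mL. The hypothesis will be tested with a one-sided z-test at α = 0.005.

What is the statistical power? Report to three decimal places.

Power ≈ 0.845

Standardized effect: d = |μ_{active} − μ_{control}| / σ = |132.9 − 125.3| / 8.2 = 0.9268
Noncentrality parameter: δ = d·√(n/2) = 0.9268 × √(30/2) = 3.5896
One-sided α = 0.005 → critical value z_{0.005} = 2.576.
Power = P(Z > 2.576 − δ) = Φ(1.014) = 0.8447.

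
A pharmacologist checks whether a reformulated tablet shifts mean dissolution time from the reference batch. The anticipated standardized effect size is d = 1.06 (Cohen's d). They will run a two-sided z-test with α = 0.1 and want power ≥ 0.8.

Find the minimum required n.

n = 6

Set Φ(δ − 1.645) = 0.8; then δ − 1.645 = Φ⁻¹(0.8) = 0.842, giving δ = 2.486.
(For δ > 0 the lower-tail rejection region contributes negligibly to power, so the one-term inversion is standard.)
δ = d·√n ⇒ n = (δ/d)² = (2.486 / 1.06)² = 5.50.
Rounding up, n = 6.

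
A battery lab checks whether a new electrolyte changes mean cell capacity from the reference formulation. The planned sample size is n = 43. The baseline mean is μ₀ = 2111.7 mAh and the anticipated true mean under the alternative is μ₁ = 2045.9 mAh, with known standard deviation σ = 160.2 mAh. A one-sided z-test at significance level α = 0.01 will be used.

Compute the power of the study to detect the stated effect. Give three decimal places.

Standardized effect: d = |μ₁ − μ₀| / σ = |2045.9 − 2111.7| / 160.2 = 0.4107
Noncentrality parameter: δ = d·√n = 0.4107 × √43 = 2.6934
Critical value for a one-sided test at α = 0.01: z_α = 2.326.
Power = Φ(δ − 2.326) = Φ(0.367) = 0.6432.

Power ≈ 0.643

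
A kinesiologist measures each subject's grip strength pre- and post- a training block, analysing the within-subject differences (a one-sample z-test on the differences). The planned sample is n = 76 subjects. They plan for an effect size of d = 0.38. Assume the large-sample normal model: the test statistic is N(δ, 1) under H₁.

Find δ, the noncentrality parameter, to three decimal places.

δ = d·√n = 0.38 × √76 = 3.3128

δ ≈ 3.313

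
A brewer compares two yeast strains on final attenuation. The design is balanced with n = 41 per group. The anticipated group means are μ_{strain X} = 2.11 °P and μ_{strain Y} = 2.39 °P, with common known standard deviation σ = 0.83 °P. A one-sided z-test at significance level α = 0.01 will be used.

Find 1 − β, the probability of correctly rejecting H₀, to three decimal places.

Standardized effect: d = |μ_{strain X} − μ_{strain Y}| / σ = |2.11 − 2.39| / 0.83 = 0.3373
Noncentrality parameter: δ = d·√(n/2) = 0.3373 × √(41/2) = 1.5274
One-sided α = 0.01 → critical value z_{0.01} = 2.326.
Power = P(Z > 2.326 − δ) = Φ(-0.799) = 0.2122.

Power ≈ 0.212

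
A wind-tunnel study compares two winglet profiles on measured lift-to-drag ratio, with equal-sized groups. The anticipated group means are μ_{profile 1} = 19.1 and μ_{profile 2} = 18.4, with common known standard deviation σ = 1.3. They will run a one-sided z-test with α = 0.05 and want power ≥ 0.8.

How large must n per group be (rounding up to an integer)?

n = 43 per group

Standardized effect: d = |μ_{profile 1} − μ_{profile 2}| / σ = |19.1 − 18.4| / 1.3 = 0.5385
Set Φ(δ − 1.645) = 0.8; then δ − 1.645 = Φ⁻¹(0.8) = 0.842, giving δ = 2.486.
δ = d·√(n/2) ⇒ n = 2(δ/d)² = 2 × (2.486 / 0.5385)² = 42.65.
Round up to the next whole unit.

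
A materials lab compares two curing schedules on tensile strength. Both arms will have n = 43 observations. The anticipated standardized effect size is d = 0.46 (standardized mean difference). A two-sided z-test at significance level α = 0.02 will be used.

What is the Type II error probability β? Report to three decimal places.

β ≈ 0.577

Noncentrality parameter: δ = d·√(n/2) = 0.46 × √(43/2) = 2.1329
Critical value for a two-sided test at α = 0.02: z_{α/2} = 2.326.
Power = Φ(δ − 2.326) + Φ(−δ − 2.326) = Φ(-0.193) + Φ(-4.459) = 0.4233 + 0.0000 = 0.4233.
Type II error: β = 1 − power = 1 − 0.4233 = 0.5767.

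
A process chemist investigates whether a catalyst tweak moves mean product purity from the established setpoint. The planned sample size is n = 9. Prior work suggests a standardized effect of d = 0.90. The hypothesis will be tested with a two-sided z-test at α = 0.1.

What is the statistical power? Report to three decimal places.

Noncentrality parameter: δ = d·√n = 0.90 × √9 = 2.7000
Critical value for a two-sided test at α = 0.1: z_{α/2} = 1.645.
Power = Φ(δ − 1.645) + Φ(−δ − 1.645) = Φ(1.055) + Φ(-4.345) = 0.8543 + 0.0000 = 0.8543.

Power ≈ 0.854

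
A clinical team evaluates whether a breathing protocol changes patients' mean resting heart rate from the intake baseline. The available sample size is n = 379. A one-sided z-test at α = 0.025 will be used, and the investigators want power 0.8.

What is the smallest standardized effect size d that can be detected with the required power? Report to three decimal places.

d ≈ 0.144

Need Φ(δ − 1.960) = 0.8, so δ = 1.960 + 0.842 = 2.802.
δ = d·√n ⇒ d = δ/√n = 2.802/√379 = 0.1439.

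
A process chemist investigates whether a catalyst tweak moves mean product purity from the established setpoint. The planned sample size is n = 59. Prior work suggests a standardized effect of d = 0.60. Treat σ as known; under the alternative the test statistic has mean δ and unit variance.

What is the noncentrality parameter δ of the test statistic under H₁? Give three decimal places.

δ ≈ 4.609

δ = d·√n = 0.60 × √59 = 4.6087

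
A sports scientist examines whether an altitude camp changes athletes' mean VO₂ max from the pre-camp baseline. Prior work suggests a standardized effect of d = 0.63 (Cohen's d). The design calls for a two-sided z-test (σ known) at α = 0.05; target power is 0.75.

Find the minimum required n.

n = 18

Set Φ(δ − 1.960) = 0.75; then δ − 1.960 = Φ⁻¹(0.75) = 0.674, giving δ = 2.634.
(The Φ(−δ − z_{α/2}) term is vanishingly small for δ > 0 and is dropped in the standard sample-size formula.)
δ = d·√n ⇒ n = (δ/d)² = (2.634 / 0.63)² = 17.49.
Round up to the next whole unit.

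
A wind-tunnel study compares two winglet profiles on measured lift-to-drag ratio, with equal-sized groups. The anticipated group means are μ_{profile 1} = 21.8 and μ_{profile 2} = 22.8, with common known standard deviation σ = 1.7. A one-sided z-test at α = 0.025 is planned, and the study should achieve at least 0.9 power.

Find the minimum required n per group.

n = 61 per group

Standardized effect: d = |μ_{profile 1} − μ_{profile 2}| / σ = |21.8 − 22.8| / 1.7 = 0.5882
For power 0.9 need Φ(δ − z_{0.025}) = 0.9, so δ = z_{0.025} + z_{0.10} = 1.960 + 1.282 = 3.242.
δ = d·√(n/2) ⇒ n = 2(δ/d)² = 2 × (3.242 / 0.5882)² = 60.73.
Round up to the next whole unit.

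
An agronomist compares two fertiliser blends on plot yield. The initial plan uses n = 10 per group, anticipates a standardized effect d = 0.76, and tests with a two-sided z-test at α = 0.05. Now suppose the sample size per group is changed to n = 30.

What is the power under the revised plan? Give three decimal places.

With n = 30 per group: δ = d·√(n/2) = 0.76 × √(30/2) = 2.9435. Critical value z_{0.025} = 1.960.
Revised power = Φ(δ − 1.960) + Φ(−δ − 1.960) = Φ(0.984) + Φ(-4.903) = 0.8373 + 0.0000 = 0.8373.

Power ≈ 0.837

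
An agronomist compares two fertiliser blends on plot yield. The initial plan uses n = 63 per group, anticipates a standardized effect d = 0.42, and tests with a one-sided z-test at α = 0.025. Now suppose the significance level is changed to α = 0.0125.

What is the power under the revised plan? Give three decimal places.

Power ≈ 0.546

δ = d·√(n/2) = 0.42 × √(63/2) = 2.3572 (unchanged). New critical value: z_{0.0125} = 2.241.
Revised power = P(Z > 2.241 − δ) = Φ(0.116) = 0.5461.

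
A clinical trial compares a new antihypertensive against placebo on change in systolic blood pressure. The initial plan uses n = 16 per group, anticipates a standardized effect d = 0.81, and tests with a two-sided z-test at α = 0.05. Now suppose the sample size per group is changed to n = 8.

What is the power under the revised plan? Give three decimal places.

With n = 8 per group: δ = d·√(n/2) = 0.81 × √(8/2) = 1.6200. Critical value z_{0.025} = 1.960.
Revised power = Φ(δ − 1.960) + Φ(−δ − 1.960) = Φ(-0.340) + Φ(-3.580) = 0.3669 + 0.0002 = 0.3671.

Power ≈ 0.367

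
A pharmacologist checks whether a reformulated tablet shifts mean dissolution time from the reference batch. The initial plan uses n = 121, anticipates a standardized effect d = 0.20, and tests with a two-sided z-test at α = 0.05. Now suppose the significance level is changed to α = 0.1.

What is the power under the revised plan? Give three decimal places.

δ = d·√n = 0.20 × √121 = 2.2000 (unchanged). New critical value: z_{0.05} = 1.645.
Revised power = Φ(δ − 1.645) + Φ(−δ − 1.645) = Φ(0.555) + Φ(-3.845) = 0.7106 + 0.0001 = 0.7107.

Power ≈ 0.711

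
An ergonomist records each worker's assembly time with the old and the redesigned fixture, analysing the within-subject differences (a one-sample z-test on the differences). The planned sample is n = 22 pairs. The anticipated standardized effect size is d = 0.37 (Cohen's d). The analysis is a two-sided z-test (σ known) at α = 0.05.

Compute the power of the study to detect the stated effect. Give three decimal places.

Noncentrality parameter: δ = d·√n = 0.37 × √22 = 1.7355
Two-sided α = 0.05 → critical value z_{0.025} = 1.960.
Power = Φ(δ − 1.960) + Φ(−δ − 1.960) = Φ(-0.225) + Φ(-3.695) = 0.4112 + 0.0001 = 0.4113.

Power ≈ 0.411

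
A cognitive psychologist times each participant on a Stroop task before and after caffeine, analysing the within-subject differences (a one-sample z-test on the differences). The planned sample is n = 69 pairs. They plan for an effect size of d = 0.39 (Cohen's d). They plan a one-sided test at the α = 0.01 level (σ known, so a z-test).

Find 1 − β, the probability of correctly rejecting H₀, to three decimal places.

Power ≈ 0.819

Noncentrality parameter: δ = d·√n = 0.39 × √69 = 3.2396
One-sided α = 0.01 → critical value z_{0.01} = 2.326.
Power = Φ(δ − 2.326) = Φ(0.913) = 0.8194.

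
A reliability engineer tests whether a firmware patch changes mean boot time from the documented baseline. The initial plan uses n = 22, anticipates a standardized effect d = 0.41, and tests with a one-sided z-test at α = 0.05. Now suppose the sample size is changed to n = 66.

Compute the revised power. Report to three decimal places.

With n = 66: δ = d·√n = 0.41 × √66 = 3.3309. Critical value z_{0.05} = 1.645.
Revised power = P(Z > 1.645 − δ) = Φ(1.686) = 0.9541.

Power ≈ 0.954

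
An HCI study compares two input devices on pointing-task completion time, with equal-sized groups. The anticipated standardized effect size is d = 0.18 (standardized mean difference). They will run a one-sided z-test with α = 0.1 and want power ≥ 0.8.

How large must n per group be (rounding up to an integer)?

n = 279 per group

For power 0.8 need Φ(δ − z_{0.1}) = 0.8, so δ = z_{0.1} + z_{0.20} = 1.282 + 0.842 = 2.123.
δ = d·√(n/2) ⇒ n = 2(δ/d)² = 2 × (2.123 / 0.18)² = 278.26.
Round up to the next whole unit.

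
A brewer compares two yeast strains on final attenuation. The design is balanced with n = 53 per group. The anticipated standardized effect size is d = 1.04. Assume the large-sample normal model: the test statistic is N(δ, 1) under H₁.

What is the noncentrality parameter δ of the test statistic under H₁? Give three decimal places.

δ ≈ 5.354

The noncentrality parameter scales effect size by the design's sample-size factor: δ = d·√(n/2) = 1.04 × √(53/2) = 5.3537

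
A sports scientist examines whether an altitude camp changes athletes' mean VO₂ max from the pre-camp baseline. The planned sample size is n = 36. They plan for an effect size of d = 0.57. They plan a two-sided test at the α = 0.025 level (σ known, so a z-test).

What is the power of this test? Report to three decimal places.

Power ≈ 0.881

Noncentrality parameter: δ = d·√n = 0.57 × √36 = 3.4200
Critical value for a two-sided test at α = 0.025: z_{α/2} = 2.241.
Power = Φ(δ − 2.241) + Φ(−δ − 2.241) = Φ(1.179) + Φ(-5.661) = 0.8807 + 0.0000 = 0.8807.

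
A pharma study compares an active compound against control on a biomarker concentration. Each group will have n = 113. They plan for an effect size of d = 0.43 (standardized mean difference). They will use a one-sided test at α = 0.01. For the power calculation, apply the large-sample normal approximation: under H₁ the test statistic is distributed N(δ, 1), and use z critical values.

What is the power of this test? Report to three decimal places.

Power ≈ 0.817

Noncentrality parameter: δ = d·√(n/2) = 0.43 × √(113/2) = 3.2322
One-sided α = 0.01 → critical value z_{0.01} = 2.326.
Power = Φ(δ − 2.326) = Φ(0.906) = 0.8175.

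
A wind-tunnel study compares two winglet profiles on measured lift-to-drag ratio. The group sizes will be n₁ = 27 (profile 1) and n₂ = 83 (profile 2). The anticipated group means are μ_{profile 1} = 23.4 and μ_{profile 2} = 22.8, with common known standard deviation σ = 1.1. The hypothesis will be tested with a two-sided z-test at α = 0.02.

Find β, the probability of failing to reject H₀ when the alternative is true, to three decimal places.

Standardized effect: d = |μ_{profile 1} − μ_{profile 2}| / σ = |23.4 − 22.8| / 1.1 = 0.5455
Noncentrality parameter: δ = d / √(1/n₁ + 1/n₂) = 0.5455 / √(1/27 + 1/83) = 2.4620
Critical value for a two-sided test at α = 0.02: z_{α/2} = 2.326.
Power = Φ(δ − 2.326) + Φ(−δ − 2.326) = Φ(0.136) + Φ(-4.788) = 0.5539 + 0.0000 = 0.5539.
Type II error: β = 1 − power = 1 − 0.5539 = 0.4461.

β ≈ 0.446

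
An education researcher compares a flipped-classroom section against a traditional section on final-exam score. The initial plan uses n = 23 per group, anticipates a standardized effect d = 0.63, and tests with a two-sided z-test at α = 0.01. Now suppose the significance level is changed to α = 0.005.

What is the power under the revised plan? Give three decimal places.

Power ≈ 0.251

δ = d·√(n/2) = 0.63 × √(23/2) = 2.1364 (unchanged). New critical value: z_{0.0025} = 2.807.
Revised power = Φ(δ − 2.807) + Φ(−δ − 2.807) = Φ(-0.671) + Φ(-4.943) = 0.2512 + 0.0000 = 0.2512.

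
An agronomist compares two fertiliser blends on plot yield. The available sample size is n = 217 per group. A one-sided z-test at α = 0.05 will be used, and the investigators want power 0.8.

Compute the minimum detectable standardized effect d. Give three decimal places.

Required noncentrality: δ = z_{0.05} + z_{0.20} = 1.645 + 0.842 = 2.486.
δ = d·√(n/2) ⇒ d = δ/√(n/2) = 2.486/√(217/2) = 0.2387.

d ≈ 0.239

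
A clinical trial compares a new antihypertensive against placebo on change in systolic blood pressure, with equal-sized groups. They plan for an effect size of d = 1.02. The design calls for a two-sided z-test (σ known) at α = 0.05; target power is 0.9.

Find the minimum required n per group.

n = 21 per group

For power 0.9 need Φ(δ − z_{0.025}) = 0.9, so δ = z_{0.025} + z_{0.10} = 1.960 + 1.282 = 3.242.
(The Φ(−δ − z_{α/2}) term is vanishingly small for δ > 0 and is dropped in the standard sample-size formula.)
δ = d·√(n/2) ⇒ n = 2(δ/d)² = 2 × (3.242 / 1.02)² = 20.20.
Round up to the next whole unit.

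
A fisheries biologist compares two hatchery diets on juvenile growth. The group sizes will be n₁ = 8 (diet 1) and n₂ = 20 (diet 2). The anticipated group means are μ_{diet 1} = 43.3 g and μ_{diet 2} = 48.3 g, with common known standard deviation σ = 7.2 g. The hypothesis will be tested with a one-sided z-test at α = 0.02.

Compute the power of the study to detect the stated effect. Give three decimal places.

Standardized effect: d = |μ_{diet 1} − μ_{diet 2}| / σ = |43.3 − 48.3| / 7.2 = 0.6944
Noncentrality parameter: δ = d / √(1/n₁ + 1/n₂) = 0.6944 / √(1/8 + 1/20) = 1.6600
Critical value for a one-sided test at α = 0.02: z_α = 2.054.
Power = P(Z > 2.054 − δ) = Φ(-0.394) = 0.3469.

Power ≈ 0.347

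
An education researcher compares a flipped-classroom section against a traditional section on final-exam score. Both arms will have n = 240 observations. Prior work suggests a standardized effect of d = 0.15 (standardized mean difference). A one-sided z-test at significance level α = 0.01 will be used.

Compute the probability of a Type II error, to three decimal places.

β ≈ 0.753

Noncentrality parameter: δ = d·√(n/2) = 0.15 × √(240/2) = 1.6432
Critical value for a one-sided test at α = 0.01: z_α = 2.326.
Power = P(Z > 2.326 − δ) = Φ(-0.683) = 0.2472.
Type II error: β = 1 − power = 1 − 0.2472 = 0.7528.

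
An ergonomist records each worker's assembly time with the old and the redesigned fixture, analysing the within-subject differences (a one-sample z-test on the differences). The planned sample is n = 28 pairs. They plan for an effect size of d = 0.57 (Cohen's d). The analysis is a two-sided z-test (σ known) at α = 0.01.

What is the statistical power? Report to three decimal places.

Power ≈ 0.670

Noncentrality parameter: δ = d·√n = 0.57 × √28 = 3.0162
Two-sided α = 0.01 → critical value z_{0.005} = 2.576.
Power = Φ(δ − 2.576) + Φ(−δ − 2.576) = Φ(0.440) + Φ(-5.592) = 0.6701 + 0.0000 = 0.6701.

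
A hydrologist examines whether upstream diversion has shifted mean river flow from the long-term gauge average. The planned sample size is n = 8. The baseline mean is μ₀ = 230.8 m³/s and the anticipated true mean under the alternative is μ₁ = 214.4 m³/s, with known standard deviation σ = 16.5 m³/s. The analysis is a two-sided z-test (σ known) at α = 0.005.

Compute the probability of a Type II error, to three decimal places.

β ≈ 0.498

Standardized effect: d = |μ₁ − μ₀| / σ = |214.4 − 230.8| / 16.5 = 0.9939
Noncentrality parameter: δ = d·√n = 0.9939 × √8 = 2.8113
Critical value for a two-sided test at α = 0.005: z_{α/2} = 2.807.
Power = Φ(δ − 2.807) + Φ(−δ − 2.807) = Φ(0.004) + Φ(-5.618) = 0.5017 + 0.0000 = 0.5017.
Type II error: β = 1 − power = 1 − 0.5017 = 0.4983.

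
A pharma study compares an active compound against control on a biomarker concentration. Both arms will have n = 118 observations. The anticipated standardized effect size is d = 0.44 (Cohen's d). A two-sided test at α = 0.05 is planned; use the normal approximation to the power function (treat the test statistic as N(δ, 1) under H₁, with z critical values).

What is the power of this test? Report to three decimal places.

Noncentrality parameter: λ = d·√(n/2) = 0.44 × √(118/2) = 3.3797
Two-sided α = 0.05 → critical value z_{0.025} = 1.960.
Power = Φ(λ − 1.960) + Φ(−λ − 1.960) = Φ(1.420) + Φ(-5.340) = 0.9222 + 0.0000 = 0.9222.

Power ≈ 0.922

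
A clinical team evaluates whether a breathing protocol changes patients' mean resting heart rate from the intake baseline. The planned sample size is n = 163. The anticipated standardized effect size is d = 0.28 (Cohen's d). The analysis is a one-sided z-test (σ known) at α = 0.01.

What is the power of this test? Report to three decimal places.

Noncentrality parameter: λ = d·√n = 0.28 × √163 = 3.5748
One-sided α = 0.01 → critical value z_{0.01} = 2.326.
Power = Φ(λ − 2.326) = Φ(1.248) = 0.8941.

Power ≈ 0.894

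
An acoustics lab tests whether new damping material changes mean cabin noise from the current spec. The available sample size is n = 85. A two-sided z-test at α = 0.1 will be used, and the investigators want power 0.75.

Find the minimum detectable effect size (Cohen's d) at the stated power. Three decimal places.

Need Φ(δ − 1.645) = 0.75, so δ = 1.645 + 0.674 = 2.319.
(Lower-tail contribution to power is negligible for δ > 0.)
δ = d·√n ⇒ d = δ/√n = 2.319/√85 = 0.2516.

d ≈ 0.252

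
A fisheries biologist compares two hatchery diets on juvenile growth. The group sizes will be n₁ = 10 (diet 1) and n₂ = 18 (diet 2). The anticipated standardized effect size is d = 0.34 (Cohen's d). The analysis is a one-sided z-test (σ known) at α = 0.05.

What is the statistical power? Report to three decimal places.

Power ≈ 0.217

Noncentrality parameter: δ = d / √(1/n₁ + 1/n₂) = 0.34 / √(1/10 + 1/18) = 0.8621
One-sided α = 0.05 → critical value z_{0.05} = 1.645.
Power = Φ(δ − 1.645) = Φ(-0.783) = 0.2169.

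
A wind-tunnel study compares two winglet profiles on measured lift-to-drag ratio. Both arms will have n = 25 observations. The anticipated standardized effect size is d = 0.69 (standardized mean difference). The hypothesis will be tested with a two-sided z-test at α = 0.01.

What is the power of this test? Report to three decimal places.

Noncentrality parameter: λ = d·√(n/2) = 0.69 × √(25/2) = 2.4395
Two-sided α = 0.01 → critical value z_{0.005} = 2.576.
Power = Φ(λ − 2.576) + Φ(−λ − 2.576) = Φ(-0.136) + Φ(-5.015) = 0.4458 + 0.0000 = 0.4458.

Power ≈ 0.446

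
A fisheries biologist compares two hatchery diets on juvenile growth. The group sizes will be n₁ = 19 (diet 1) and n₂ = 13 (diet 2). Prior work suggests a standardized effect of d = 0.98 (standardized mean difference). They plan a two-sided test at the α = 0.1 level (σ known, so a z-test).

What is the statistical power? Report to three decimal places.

Noncentrality parameter: δ = d / √(1/n₁ + 1/n₂) = 0.98 / √(1/19 + 1/13) = 2.7227
Two-sided α = 0.1 → critical value z_{0.05} = 1.645.
Power = Φ(δ − 1.645) + Φ(−δ − 1.645) = Φ(1.078) + Φ(-4.368) = 0.8594 + 0.0000 = 0.8595.

Power ≈ 0.859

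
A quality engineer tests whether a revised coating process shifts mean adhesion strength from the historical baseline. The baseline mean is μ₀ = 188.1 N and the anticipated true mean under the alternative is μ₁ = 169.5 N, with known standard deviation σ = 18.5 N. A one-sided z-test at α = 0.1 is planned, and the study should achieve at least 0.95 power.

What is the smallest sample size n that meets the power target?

Standardized effect: d = |μ₁ − μ₀| / σ = |169.5 − 188.1| / 18.5 = 1.0054
Set Φ(δ − 1.282) = 0.95; then δ − 1.282 = Φ⁻¹(0.95) = 1.645, giving δ = 2.926.
δ = d·√n ⇒ n = (δ/d)² = (2.926 / 1.0054)² = 8.47.
Rounding up, n = 9.

n = 9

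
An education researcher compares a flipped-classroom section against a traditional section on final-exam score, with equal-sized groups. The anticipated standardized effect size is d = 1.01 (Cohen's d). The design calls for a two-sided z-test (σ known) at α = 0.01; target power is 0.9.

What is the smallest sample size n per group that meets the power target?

n = 30 per group

For power 0.9 need Φ(δ − z_{0.005}) = 0.9, so δ = z_{0.005} + z_{0.10} = 2.576 + 1.282 = 3.857.
(For δ > 0 the lower-tail rejection region contributes negligibly to power, so the one-term inversion is standard.)
δ = d·√(n/2) ⇒ n = 2(δ/d)² = 2 × (3.857 / 1.01)² = 29.17.
Rounding up, n = 30 per group.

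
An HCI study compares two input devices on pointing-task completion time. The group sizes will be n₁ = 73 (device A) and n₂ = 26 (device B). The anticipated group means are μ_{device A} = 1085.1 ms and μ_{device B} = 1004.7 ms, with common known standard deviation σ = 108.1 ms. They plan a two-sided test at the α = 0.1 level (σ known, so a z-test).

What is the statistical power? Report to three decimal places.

Standardized effect: d = |μ_{device A} − μ_{device B}| / σ = |1085.1 − 1004.7| / 108.1 = 0.7438
Noncentrality parameter: δ = d / √(1/n₁ + 1/n₂) = 0.7438 / √(1/73 + 1/26) = 3.2566
Two-sided α = 0.1 → critical value z_{0.05} = 1.645.
Power = Φ(δ − 1.645) + Φ(−δ − 1.645) = Φ(1.612) + Φ(-4.901) = 0.9465 + 0.0000 = 0.9465.

Power ≈ 0.946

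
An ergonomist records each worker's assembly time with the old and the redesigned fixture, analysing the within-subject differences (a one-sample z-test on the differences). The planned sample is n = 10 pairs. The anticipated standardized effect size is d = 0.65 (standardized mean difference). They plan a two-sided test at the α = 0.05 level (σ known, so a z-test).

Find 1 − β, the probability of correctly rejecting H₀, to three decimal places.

Noncentrality parameter: δ = d·√n = 0.65 × √10 = 2.0555
Two-sided α = 0.05 → critical value z_{0.025} = 1.960.
Power = Φ(δ − 1.960) + Φ(−δ − 1.960) = Φ(0.096) + Φ(-4.015) = 0.5380 + 0.0000 = 0.5381.

Power ≈ 0.538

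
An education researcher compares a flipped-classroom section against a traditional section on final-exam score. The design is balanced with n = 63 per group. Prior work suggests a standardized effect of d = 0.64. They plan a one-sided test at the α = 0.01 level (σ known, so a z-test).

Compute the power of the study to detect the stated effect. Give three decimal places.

Noncentrality parameter: δ = d·√(n/2) = 0.64 × √(63/2) = 3.5920
Critical value for a one-sided test at α = 0.01: z_α = 2.326.
Power = Φ(δ − 2.326) = Φ(1.266) = 0.8972.

Power ≈ 0.897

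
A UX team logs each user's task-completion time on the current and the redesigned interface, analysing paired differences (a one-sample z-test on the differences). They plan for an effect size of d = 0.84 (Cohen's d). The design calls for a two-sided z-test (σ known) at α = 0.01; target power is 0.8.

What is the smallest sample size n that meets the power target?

n = 17

Set Φ(δ − 2.576) = 0.8; then δ − 2.576 = Φ⁻¹(0.8) = 0.842, giving δ = 3.417.
(Ignoring the negligible lower-tail rejection probability gives the usual closed-form inversion.)
δ = d·√n ⇒ n = (δ/d)² = (3.417 / 0.84)² = 16.55.
Rounding up, n = 17.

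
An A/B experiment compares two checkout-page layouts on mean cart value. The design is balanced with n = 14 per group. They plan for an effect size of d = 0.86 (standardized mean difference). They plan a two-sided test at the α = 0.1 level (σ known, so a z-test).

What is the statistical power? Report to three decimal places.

Noncentrality parameter: λ = d·√(n/2) = 0.86 × √(14/2) = 2.2753
Two-sided α = 0.1 → critical value z_{0.05} = 1.645.
Power = Φ(λ − 1.645) + Φ(−λ − 1.645) = Φ(0.630) + Φ(-3.920) = 0.7358 + 0.0000 = 0.7359.

Power ≈ 0.736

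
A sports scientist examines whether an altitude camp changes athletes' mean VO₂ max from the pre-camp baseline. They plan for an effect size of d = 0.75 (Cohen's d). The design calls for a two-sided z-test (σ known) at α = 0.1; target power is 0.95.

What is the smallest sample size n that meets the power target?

n = 20

For power 0.95 need Φ(δ − z_{0.05}) = 0.95, so δ = z_{0.05} + z_{0.05} = 1.645 + 1.645 = 3.290.
(The Φ(−δ − z_{α/2}) term is vanishingly small for δ > 0 and is dropped in the standard sample-size formula.)
δ = d·√n ⇒ n = (δ/d)² = (3.290 / 0.75)² = 19.24.
Rounding up, n = 20.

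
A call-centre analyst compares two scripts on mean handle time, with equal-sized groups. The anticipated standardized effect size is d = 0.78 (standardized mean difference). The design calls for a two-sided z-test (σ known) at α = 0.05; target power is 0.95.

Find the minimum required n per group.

n = 43 per group

Set Φ(δ − 1.960) = 0.95; then δ − 1.960 = Φ⁻¹(0.95) = 1.645, giving δ = 3.605.
(Ignoring the negligible lower-tail rejection probability gives the usual closed-form inversion.)
δ = d·√(n/2) ⇒ n = 2(δ/d)² = 2 × (3.605 / 0.78)² = 42.72.
Rounding up, n = 43 per group.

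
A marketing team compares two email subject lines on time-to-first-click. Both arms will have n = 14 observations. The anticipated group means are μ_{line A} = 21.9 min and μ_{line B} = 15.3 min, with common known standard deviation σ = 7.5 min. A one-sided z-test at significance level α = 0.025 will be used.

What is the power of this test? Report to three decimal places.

Power ≈ 0.644

Standardized effect: d = |μ_{line A} − μ_{line B}| / σ = |21.9 − 15.3| / 7.5 = 0.8800
Noncentrality parameter: δ = d·√(n/2) = 0.8800 × √(14/2) = 2.3283
One-sided α = 0.025 → critical value z_{0.025} = 1.960.
Power = Φ(δ − 1.960) = Φ(0.368) = 0.6437.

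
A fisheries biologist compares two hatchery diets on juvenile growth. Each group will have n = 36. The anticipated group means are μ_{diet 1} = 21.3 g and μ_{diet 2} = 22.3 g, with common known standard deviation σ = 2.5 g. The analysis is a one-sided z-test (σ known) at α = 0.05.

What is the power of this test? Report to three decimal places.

Power ≈ 0.521

Standardized effect: d = |μ_{diet 1} − μ_{diet 2}| / σ = |21.3 − 22.3| / 2.5 = 0.4000
Noncentrality parameter: δ = d·√(n/2) = 0.4000 × √(36/2) = 1.6971
Critical value for a one-sided test at α = 0.05: z_α = 1.645.
Power = Φ(δ − 1.645) = Φ(0.052) = 0.5208.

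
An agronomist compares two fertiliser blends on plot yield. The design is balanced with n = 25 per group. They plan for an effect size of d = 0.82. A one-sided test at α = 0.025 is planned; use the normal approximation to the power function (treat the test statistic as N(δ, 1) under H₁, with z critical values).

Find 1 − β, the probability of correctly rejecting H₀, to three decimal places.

Noncentrality parameter: δ = d·√(n/2) = 0.82 × √(25/2) = 2.8991
Critical value for a one-sided test at α = 0.025: z_α = 1.960.
Power = P(Z > 1.960 − δ) = Φ(0.939) = 0.8262.

Power ≈ 0.826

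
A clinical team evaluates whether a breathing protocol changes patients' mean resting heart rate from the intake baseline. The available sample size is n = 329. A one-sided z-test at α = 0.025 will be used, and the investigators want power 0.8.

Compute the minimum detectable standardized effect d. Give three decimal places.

d ≈ 0.154

Required noncentrality: δ = z_{0.025} + z_{0.20} = 1.960 + 0.842 = 2.802.
δ = d·√n ⇒ d = δ/√n = 2.802/√329 = 0.1545.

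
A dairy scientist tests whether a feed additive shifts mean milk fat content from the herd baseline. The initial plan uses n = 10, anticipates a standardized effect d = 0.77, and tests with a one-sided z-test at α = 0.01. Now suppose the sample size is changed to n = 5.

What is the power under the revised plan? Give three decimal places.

With n = 5: δ = d·√n = 0.77 × √5 = 1.7218. Critical value z_{0.01} = 2.326.
Revised power = P(Z > 2.326 − δ) = Φ(-0.605) = 0.2727.

Power ≈ 0.273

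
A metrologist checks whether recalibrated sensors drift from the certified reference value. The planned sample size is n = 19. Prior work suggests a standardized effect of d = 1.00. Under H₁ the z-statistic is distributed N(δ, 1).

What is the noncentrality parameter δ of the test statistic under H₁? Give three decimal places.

The noncentrality parameter scales effect size by the design's sample-size factor: δ = d·√n = 1.00 × √19 = 4.3589

δ ≈ 4.359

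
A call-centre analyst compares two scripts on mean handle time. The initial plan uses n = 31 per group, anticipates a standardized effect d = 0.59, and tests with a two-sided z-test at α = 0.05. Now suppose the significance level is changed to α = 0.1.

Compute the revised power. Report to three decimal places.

δ = d·√(n/2) = 0.59 × √(31/2) = 2.3228 (unchanged). New critical value: z_{0.05} = 1.645.
Revised power = Φ(δ − 1.645) + Φ(−δ − 1.645) = Φ(0.678) + Φ(-3.968) = 0.7511 + 0.0000 = 0.7511.

Power ≈ 0.751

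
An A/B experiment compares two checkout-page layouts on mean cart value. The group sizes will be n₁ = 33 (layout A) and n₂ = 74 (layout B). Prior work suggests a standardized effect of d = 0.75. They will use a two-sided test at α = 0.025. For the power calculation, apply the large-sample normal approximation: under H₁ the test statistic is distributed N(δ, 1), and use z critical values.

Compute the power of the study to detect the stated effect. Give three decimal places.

Power ≈ 0.910

Noncentrality parameter: δ = d / √(1/n₁ + 1/n₂) = 0.75 / √(1/33 + 1/74) = 3.5830
Critical value for a two-sided test at α = 0.025: z_{α/2} = 2.241.
Power = Φ(δ − 2.241) + Φ(−δ − 2.241) = Φ(1.342) + Φ(-5.824) = 0.9101 + 0.0000 = 0.9101.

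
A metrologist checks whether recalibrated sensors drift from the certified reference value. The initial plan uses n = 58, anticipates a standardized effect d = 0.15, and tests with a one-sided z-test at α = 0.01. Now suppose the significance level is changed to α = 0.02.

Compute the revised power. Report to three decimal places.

δ = d·√n = 0.15 × √58 = 1.1424 (unchanged). New critical value: z_{0.02} = 2.054.
Revised power = Φ(δ − 2.054) = Φ(-0.911) = 0.1810.

Power ≈ 0.181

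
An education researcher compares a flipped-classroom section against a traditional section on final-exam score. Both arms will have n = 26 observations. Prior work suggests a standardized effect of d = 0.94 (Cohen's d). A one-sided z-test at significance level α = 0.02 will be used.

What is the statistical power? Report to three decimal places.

Noncentrality parameter: δ = d·√(n/2) = 0.94 × √(26/2) = 3.3892
Critical value for a one-sided test at α = 0.02: z_α = 2.054.
Power = P(Z > 2.054 − δ) = Φ(1.335) = 0.9091.

Power ≈ 0.909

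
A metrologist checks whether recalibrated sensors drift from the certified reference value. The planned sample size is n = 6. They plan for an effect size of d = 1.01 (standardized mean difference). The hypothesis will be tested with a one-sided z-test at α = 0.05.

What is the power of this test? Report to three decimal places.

Power ≈ 0.796

Noncentrality parameter: δ = d·√n = 1.01 × √6 = 2.4740
Critical value for a one-sided test at α = 0.05: z_α = 1.645.
Power = P(Z > 1.645 − δ) = Φ(0.829) = 0.7965.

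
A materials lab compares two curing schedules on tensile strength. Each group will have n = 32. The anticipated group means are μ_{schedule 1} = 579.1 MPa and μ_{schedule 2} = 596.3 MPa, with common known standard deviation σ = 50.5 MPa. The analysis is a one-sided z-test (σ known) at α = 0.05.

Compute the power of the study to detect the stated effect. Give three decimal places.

Standardized effect: d = |μ_{schedule 1} − μ_{schedule 2}| / σ = |579.1 − 596.3| / 50.5 = 0.3406
Noncentrality parameter: δ = d·√(n/2) = 0.3406 × √(32/2) = 1.3624
One-sided α = 0.05 → critical value z_{0.05} = 1.645.
Power = P(Z > 1.645 − δ) = Φ(-0.282) = 0.3888.

Power ≈ 0.389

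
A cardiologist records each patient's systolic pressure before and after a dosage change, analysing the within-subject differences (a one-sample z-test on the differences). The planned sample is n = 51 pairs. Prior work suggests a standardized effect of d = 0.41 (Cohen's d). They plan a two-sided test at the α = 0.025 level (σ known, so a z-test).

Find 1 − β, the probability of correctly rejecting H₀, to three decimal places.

Power ≈ 0.754

Noncentrality parameter: δ = d·√n = 0.41 × √51 = 2.9280
Critical value for a two-sided test at α = 0.025: z_{α/2} = 2.241.
Power = Φ(δ − 2.241) + Φ(−δ − 2.241) = Φ(0.687) + Φ(-5.169) = 0.7538 + 0.0000 = 0.7538.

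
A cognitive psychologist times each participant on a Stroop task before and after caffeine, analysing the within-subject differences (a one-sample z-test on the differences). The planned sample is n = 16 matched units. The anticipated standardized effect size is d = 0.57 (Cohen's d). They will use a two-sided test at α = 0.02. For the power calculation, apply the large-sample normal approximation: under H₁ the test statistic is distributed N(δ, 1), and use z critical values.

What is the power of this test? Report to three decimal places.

Power ≈ 0.482

Noncentrality parameter: δ = d·√n = 0.57 × √16 = 2.2800
Two-sided α = 0.02 → critical value z_{0.01} = 2.326.
Power = Φ(δ − 2.326) + Φ(−δ − 2.326) = Φ(-0.046) + Φ(-4.606) = 0.4815 + 0.0000 = 0.4815.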